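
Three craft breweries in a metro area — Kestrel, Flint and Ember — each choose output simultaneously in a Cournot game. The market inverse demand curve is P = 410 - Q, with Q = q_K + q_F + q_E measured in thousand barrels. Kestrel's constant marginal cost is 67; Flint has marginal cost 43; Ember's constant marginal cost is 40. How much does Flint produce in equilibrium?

Kestrel's profit: π_K = (410 - Q)q_K - (67q_K). Setting ∂π_K/∂q_K = 0: 343 - 2q_K - (q_F + q_E) = 0.
Flint's first-order condition: 367 - 2q_F - (q_K + q_E) = 0.
Ember's profit: π_E = (410 - Q)q_E - (40q_E). Setting ∂π_E/∂q_E = 0: 370 - 2q_E - (q_K + q_F) = 0.
Adding the 3 conditions: 1080 − 2Q − 2Q = 0, i.e. Q = 270.
Back-substituting: q_K = (343 − 270) = 73, q_F = (367 − 270) = 97, q_E = (370 − 270) = 100.

97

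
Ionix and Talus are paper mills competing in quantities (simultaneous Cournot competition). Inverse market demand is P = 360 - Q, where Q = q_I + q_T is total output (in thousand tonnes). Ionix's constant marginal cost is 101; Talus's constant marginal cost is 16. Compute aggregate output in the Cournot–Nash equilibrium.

201

Ionix's profit: π_I = (360 - Q)q_I - (101q_I). Setting ∂π_I/∂q_I = 0: 259 - 2q_I - (q_T) = 0.
Talus's profit: π_T = (360 - Q)q_T - (16q_T). Setting ∂π_T/∂q_T = 0: 344 - 2q_T - (q_I) = 0.
Rearranging gives the reaction functions q_I = (259 - q_T)/2 and q_T = (344 - q_I)/2.
Substituting one into the other gives q_I = 58 and q_T = 143.
Total output Q = 58 + 143 = 201.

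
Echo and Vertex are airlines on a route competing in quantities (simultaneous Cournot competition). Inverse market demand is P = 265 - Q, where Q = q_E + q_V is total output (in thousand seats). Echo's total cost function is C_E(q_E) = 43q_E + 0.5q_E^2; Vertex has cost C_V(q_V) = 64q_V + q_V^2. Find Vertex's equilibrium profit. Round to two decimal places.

Echo's profit: π_E = (265 - Q)q_E - (43q_E + (1/2)q_E²). Setting ∂π_E/∂q_E = 0: 222 - 3q_E - (q_V) = 0.
Vertex's first-order condition: 201 - 4q_V - (q_E) = 0.
Rearranging gives the reaction functions q_E = (222 - q_V)/3 and q_V = (201 - q_E)/4.
Solving the pair: q_E = 687/11, q_V = 381/11.
Price P = 265 - 1068/11 = 1847/11.
Vertex's profit: (1847/11)·(381/11) - 64·(381/11) - (381/11)² = 2399.3554.

2399.36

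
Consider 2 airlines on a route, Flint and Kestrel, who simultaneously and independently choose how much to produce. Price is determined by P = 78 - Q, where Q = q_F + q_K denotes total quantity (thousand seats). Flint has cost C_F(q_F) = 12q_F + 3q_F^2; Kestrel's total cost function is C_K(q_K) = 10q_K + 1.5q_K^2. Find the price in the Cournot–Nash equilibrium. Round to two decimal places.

Flint's profit: π_F = (78 - Q)q_F - (12q_F + 3q_F²). Setting ∂π_F/∂q_F = 0: 66 - 8q_F - (q_K) = 0.
Kestrel's profit: π_K = (78 - Q)q_K - (10q_K + (3/2)q_K²). Setting ∂π_K/∂q_K = 0: 68 - 5q_K - (q_F) = 0.
So q_F = (66 - q_K)/8 and q_K = (68 - q_F)/5.
Substituting one into the other gives q_F = 262/39 and q_K = 478/39.
Total output Q = 740/39, so price P = 78 - 740/39 = 59.0256.

59.03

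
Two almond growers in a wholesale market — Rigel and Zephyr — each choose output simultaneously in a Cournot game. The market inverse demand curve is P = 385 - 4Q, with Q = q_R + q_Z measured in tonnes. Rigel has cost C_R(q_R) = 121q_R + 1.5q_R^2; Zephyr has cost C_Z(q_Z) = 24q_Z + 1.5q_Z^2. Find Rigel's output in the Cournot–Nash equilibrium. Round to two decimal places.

Rigel's profit: π_R = (385 - 4Q)q_R - (121q_R + (3/2)q_R²). Setting ∂π_R/∂q_R = 0: 264 - 11q_R - 4(q_Z) = 0.
Zephyr's profit: π_Z = (385 - 4Q)q_Z - (24q_Z + (3/2)q_Z²). Setting ∂π_Z/∂q_Z = 0: 361 - 11q_Z - 4(q_R) = 0.
Best responses: q_R = (264 - 4q_Z)/11, q_Z = (361 - 4q_R)/11.
Solving the pair: q_R = 292/21, q_Z = 583/21.

13.90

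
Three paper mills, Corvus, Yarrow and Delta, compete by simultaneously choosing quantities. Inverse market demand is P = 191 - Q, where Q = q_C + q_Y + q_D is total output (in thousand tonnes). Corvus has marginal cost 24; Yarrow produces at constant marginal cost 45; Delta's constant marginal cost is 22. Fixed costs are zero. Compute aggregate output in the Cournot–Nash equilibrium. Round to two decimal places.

Corvus's profit: π_C = (191 - Q)q_C - (24q_C). Setting ∂π_C/∂q_C = 0: 167 - 2q_C - (q_Y + q_D) = 0.
Yarrow's profit: π_Y = (191 - Q)q_Y - (45q_Y). Setting ∂π_Y/∂q_Y = 0: 146 - 2q_Y - (q_C + q_D) = 0.
Delta's first-order condition: 169 - 2q_D - (q_C + q_Y) = 0.
Summing all 3 equations gives 482 − 4Q = 0, hence Q = 241/2.
Back-substituting: q_C = (167 − 241/2) = 93/2, q_Y = (146 − 241/2) = 51/2, q_D = (169 − 241/2) = 97/2.
Total output Q = 93/2 + 51/2 + 97/2 = 241/2.

120.50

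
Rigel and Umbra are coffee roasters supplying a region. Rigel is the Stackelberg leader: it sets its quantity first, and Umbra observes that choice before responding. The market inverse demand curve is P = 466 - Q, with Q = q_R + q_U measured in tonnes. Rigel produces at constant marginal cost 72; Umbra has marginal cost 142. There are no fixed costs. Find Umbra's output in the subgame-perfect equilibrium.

Solve by backward induction. Given q_R, the follower Umbra maximises π_U = (466 - q_R - q_U)q_U - 142q_U.
Follower FOC: 324 - q_R - 2q_U = 0, so q_U(q_R) = (324 - q_R)/2.
Rigel substitutes q_U(q_R) into its own profit: π_R = q_R(466 - q_R - (324 - q_R)/2) - 72q_R = (304 - (1/2)q_R)q_R - 72q_R.
Leader FOC: 232 - q_R = 0, so q_R = 232.
Then q_U = (324 - 232)/2 = 46.

46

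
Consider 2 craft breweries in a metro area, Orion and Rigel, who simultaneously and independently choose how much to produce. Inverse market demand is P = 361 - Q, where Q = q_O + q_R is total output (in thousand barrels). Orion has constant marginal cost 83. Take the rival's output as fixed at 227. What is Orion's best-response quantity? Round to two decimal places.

25.50

With the rival's output fixed at 227, Orion's profit is π_O = (361 - 227 - q_O)q_O - (83q_O) = (134 - q_O)q_O - (83q_O).
∂π_O/∂q_O = 51 - 2q_O = 0, so q_O = 51/2.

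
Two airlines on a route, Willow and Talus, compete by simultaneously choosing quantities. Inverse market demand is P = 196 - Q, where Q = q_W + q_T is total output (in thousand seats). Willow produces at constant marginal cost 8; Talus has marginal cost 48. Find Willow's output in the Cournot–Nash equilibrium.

Willow's profit: π_W = (196 - Q)q_W - (8q_W). Setting ∂π_W/∂q_W = 0: 188 - 2q_W - (q_T) = 0.
Talus's first-order condition: 148 - 2q_T - (q_W) = 0.
Rearranging gives the reaction functions q_W = (188 - q_T)/2 and q_T = (148 - q_W)/2.
Solving the pair: q_W = 76, q_T = 36.

76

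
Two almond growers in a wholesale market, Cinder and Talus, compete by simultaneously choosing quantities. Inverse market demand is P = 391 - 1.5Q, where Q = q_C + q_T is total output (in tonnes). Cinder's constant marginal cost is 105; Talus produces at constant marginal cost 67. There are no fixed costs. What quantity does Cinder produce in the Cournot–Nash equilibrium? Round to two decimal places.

55.11

Cinder's profit: π_C = (391 - 1.5Q)q_C - (105q_C). Setting ∂π_C/∂q_C = 0: 286 - 3q_C - (3/2)(q_T) = 0.
Talus's first-order condition: 324 - 3q_T - (3/2)(q_C) = 0.
Best responses: q_C = (286 - (3/2)q_T)/3, q_T = (324 - (3/2)q_C)/3.
Solving the pair: q_C = 496/9, q_T = 724/9.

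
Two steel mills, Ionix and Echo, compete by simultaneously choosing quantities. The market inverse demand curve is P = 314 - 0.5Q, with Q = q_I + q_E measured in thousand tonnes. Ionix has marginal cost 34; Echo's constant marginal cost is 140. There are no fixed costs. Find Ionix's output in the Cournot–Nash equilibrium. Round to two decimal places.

257.33

Ionix's profit: π_I = (314 - 0.5Q)q_I - (34q_I). Setting ∂π_I/∂q_I = 0: 280 - q_I - (1/2)(q_E) = 0.
Echo's first-order condition: 174 - q_E - (1/2)(q_I) = 0.
So q_I = (280 - (1/2)q_E) and q_E = (174 - (1/2)q_I).
Substituting one into the other gives q_I = 772/3 and q_E = 136/3.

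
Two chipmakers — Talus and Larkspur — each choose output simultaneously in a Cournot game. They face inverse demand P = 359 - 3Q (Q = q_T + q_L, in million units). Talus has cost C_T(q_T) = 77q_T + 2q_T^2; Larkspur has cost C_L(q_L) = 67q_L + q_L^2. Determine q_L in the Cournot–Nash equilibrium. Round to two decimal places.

Talus's profit: π_T = (359 - 3Q)q_T - (77q_T + 2q_T²). Setting ∂π_T/∂q_T = 0: 282 - 10q_T - 3(q_L) = 0.
Larkspur's first-order condition: 292 - 8q_L - 3(q_T) = 0.
Best responses: q_T = (282 - 3q_L)/10, q_L = (292 - 3q_T)/8.
Substituting one into the other gives q_T = 1380/71 and q_L = 29.2113.

29.21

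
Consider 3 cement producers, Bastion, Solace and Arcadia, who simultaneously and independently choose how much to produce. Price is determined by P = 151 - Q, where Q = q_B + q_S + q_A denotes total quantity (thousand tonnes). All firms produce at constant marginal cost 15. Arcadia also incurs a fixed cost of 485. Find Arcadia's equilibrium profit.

Each firm earns π_i = (151 - Q)q_i - 15q_i.
First-order condition (treating rivals' output as given): 136 - 2q_i - Σ_{j≠i} q_j = 0.
By symmetry each firm produces the same amount; substituting Σ_{j≠i} q_j = 2q_i yields q_i = 136/4 = 34.
Price P = 151 - 102 = 49.
Arcadia's profit: (49 - 15)·34 - 485 = 671.

671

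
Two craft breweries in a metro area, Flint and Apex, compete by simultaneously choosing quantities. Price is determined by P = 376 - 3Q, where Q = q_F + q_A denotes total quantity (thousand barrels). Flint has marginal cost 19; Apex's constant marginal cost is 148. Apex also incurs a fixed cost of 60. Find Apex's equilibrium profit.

303

Flint's profit: π_F = (376 - 3Q)q_F - (19q_F). Setting ∂π_F/∂q_F = 0: 357 - 6q_F - 3(q_A) = 0.
Apex's first-order condition: 228 - 6q_A - 3(q_F) = 0.
So q_F = (357 - 3q_A)/6 and q_A = (228 - 3q_F)/6.
Substituting one into the other gives q_F = 54 and q_A = 11.
Price P = 376 - 3·65 = 181.
Apex's profit: (181 - 148)·11 - 60 = 303.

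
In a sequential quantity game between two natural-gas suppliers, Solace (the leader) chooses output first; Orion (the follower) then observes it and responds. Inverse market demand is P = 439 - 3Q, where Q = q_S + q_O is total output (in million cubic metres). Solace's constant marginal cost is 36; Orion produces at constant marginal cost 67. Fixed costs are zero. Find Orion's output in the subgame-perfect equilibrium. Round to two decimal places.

Solve by backward induction. Given q_S, the follower Orion maximises π_O = (439 - 3q_S - 3q_O)q_O - 67q_O.
Follower FOC: 372 - 3q_S - 6q_O = 0, so q_O(q_S) = (372 - 3q_S)/6.
The leader anticipates this reaction. Substituting into P = 439 - 3Q gives P = 253 - (3/2)q_S, so π_S = (253 - (3/2)q_S)q_S - 36q_S.
Maximising: ∂π_S/∂q_S = 217 - 3q_S = 0, giving q_S = 217/3.
Then q_O = (372 - 3·(217/3))/6 = 155/6.

25.83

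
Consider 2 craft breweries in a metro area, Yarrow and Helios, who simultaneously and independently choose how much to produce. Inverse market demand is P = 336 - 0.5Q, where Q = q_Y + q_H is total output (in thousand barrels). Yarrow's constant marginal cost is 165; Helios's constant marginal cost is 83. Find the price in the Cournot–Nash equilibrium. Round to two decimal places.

Yarrow's profit: π_Y = (336 - 0.5Q)q_Y - (165q_Y). Setting ∂π_Y/∂q_Y = 0: 171 - q_Y - (1/2)(q_H) = 0.
Helios's profit: π_H = (336 - 0.5Q)q_H - (83q_H). Setting ∂π_H/∂q_H = 0: 253 - q_H - (1/2)(q_Y) = 0.
Best responses: q_Y = (171 - (1/2)q_H), q_H = (253 - (1/2)q_Y).
Substituting one into the other gives q_Y = 178/3 and q_H = 670/3.
Total output Q = 848/3, so price P = 336 - (1/2)·(848/3) = 584/3.

194.67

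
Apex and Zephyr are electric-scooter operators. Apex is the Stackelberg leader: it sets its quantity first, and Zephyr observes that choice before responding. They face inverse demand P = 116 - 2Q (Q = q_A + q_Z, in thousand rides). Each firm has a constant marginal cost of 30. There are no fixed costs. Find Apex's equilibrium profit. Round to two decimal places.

Solve by backward induction. Given q_A, the follower Zephyr maximises π_Z = (116 - 2q_A - 2q_Z)q_Z - 30q_Z.
∂π_Z/∂q_Z = 86 - 2q_A - 4q_Z = 0 gives the reaction function q_Z = (86 - 2q_A)/4.
The leader anticipates this reaction. Substituting into P = 116 - 2Q gives P = 73 - q_A, so π_A = (73 - q_A)q_A - 30q_A.
Leader FOC: 43 - 2q_A = 0, so q_A = 43/2.
Then q_Z = (86 - 2·(43/2))/4 = 43/4.
Price P = 116 - 2·(129/4) = 103/2.
Apex's profit: (103/2 - 30)·(43/2) = 1849/4.

462.25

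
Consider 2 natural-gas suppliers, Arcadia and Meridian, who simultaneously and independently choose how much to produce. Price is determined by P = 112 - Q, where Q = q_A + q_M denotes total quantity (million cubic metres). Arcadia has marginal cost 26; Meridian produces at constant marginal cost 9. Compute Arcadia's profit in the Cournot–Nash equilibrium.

529

Arcadia's profit: π_A = (112 - Q)q_A - (26q_A). Setting ∂π_A/∂q_A = 0: 86 - 2q_A - (q_M) = 0.
Meridian's first-order condition: 103 - 2q_M - (q_A) = 0.
Best responses: q_A = (86 - q_M)/2, q_M = (103 - q_A)/2.
Substituting one into the other gives q_A = 23 and q_M = 40.
Price P = 112 - 63 = 49.
Arcadia's profit: (49 - 26)·23 = 529.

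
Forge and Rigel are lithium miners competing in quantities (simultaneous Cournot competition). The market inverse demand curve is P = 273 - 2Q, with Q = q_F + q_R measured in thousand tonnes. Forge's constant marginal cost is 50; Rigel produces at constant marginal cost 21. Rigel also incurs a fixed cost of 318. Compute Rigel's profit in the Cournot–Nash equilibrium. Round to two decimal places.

Forge's profit: π_F = (273 - 2Q)q_F - (50q_F). Setting ∂π_F/∂q_F = 0: 223 - 4q_F - 2(q_R) = 0.
Rigel's first-order condition: 252 - 4q_R - 2(q_F) = 0.
Best responses: q_F = (223 - 2q_R)/4, q_R = (252 - 2q_F)/4.
Solving the pair: q_F = 97/3, q_R = 281/6.
Price P = 273 - 2·(475/6) = 344/3.
Rigel's profit: (344/3 - 21)·(281/6) - 318 = 4068.7222.

4068.72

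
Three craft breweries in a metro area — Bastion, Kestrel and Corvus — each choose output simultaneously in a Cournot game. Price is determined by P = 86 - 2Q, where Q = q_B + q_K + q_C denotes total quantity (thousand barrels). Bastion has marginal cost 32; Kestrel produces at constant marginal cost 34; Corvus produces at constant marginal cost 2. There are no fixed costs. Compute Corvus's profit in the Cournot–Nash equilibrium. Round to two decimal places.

666.13

Bastion's profit: π_B = (86 - 2Q)q_B - (32q_B). Setting ∂π_B/∂q_B = 0: 54 - 4q_B - 2(q_K + q_C) = 0.
Kestrel's profit: π_K = (86 - 2Q)q_K - (34q_K). Setting ∂π_K/∂q_K = 0: 52 - 4q_K - 2(q_B + q_C) = 0.
Corvus's first-order condition: 84 - 4q_C - 2(q_B + q_K) = 0.
Adding the 3 first-order conditions: 190 − 8Q = 0, so Q = 95/4.
Back-substituting: q_B = (54 − 95/2)/2 = 13/4, q_K = (52 − 95/2)/2 = 9/4, q_C = (84 − 95/2)/2 = 73/4.
Price P = 86 - 2·(95/4) = 77/2.
Corvus's profit: (77/2 - 2)·(73/4) = 666.1250.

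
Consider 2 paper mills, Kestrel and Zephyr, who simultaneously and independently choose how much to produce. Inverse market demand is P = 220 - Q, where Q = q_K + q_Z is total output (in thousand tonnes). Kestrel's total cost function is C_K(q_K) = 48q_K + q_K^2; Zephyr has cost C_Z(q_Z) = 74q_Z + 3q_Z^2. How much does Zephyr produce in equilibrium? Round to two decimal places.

Kestrel's profit: π_K = (220 - Q)q_K - (48q_K + q_K²). Setting ∂π_K/∂q_K = 0: 172 - 4q_K - (q_Z) = 0.
Zephyr's first-order condition: 146 - 8q_Z - (q_K) = 0.
Rearranging gives the reaction functions q_K = (172 - q_Z)/4 and q_Z = (146 - q_K)/8.
Solving the pair: q_K = 1230/31, q_Z = 412/31.

13.29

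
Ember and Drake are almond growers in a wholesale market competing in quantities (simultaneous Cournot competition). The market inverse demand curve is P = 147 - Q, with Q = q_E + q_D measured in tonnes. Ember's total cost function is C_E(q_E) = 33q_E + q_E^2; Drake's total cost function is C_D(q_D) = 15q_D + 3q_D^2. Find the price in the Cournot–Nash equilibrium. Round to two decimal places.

Ember's profit: π_E = (147 - Q)q_E - (33q_E + q_E²). Setting ∂π_E/∂q_E = 0: 114 - 4q_E - (q_D) = 0.
Drake's profit: π_D = (147 - Q)q_D - (15q_D + 3q_D²). Setting ∂π_D/∂q_D = 0: 132 - 8q_D - (q_E) = 0.
Rearranging gives the reaction functions q_E = (114 - q_D)/4 and q_D = (132 - q_E)/8.
Substituting one into the other gives q_E = 780/31 and q_D = 414/31.
Total output Q = 1194/31, so price P = 147 - 1194/31 = 108.4839.

108.48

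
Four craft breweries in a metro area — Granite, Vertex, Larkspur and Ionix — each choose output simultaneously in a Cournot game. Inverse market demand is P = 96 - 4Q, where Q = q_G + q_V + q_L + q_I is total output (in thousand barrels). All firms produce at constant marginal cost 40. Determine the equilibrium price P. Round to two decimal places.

51.20

Each firm earns π_i = (96 - 4Q)q_i - 40q_i.
Setting ∂π_i/∂q_i = 0 with rivals' quantities fixed: 56 - 8q_i - 4·Σ_{j≠i} q_j = 0.
By symmetry each firm produces the same amount; substituting Σ_{j≠i} q_j = 3q_i yields q_i = 56/20 = 14/5.
Total output Q = 56/5, so price P = 96 - 4·(56/5) = 256/5.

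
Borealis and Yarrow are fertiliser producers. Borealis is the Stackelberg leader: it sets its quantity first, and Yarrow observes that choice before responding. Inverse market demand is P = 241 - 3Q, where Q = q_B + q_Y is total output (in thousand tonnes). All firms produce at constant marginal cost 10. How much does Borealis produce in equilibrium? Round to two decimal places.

38.50

The follower Yarrow best-responds to any q_B: π_Y = (241 - 3Q)q_Y - 10q_Y.
Follower FOC: 231 - 3q_B - 6q_Y = 0, so q_Y(q_B) = (231 - 3q_B)/6.
Borealis substitutes q_Y(q_B) into its own profit: π_B = q_B(241 - 3q_B - (231 - 3q_B)/2) - 10q_B = (251/2 - (3/2)q_B)q_B - 10q_B.
Maximising: ∂π_B/∂q_B = 231/2 - 3q_B = 0, giving q_B = 77/2.
Then q_Y = (231 - 3·(77/2))/6 = 77/4.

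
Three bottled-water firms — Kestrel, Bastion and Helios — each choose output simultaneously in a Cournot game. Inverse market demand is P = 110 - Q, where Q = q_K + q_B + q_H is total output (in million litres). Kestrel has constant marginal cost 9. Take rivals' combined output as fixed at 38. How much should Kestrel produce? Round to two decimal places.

31.50

With rivals' combined output fixed at 38, Kestrel's profit is π_K = (110 - 38 - q_K)q_K - (9q_K) = (72 - q_K)q_K - (9q_K).
∂π_K/∂q_K = 63 - 2q_K = 0, so q_K = 63/2.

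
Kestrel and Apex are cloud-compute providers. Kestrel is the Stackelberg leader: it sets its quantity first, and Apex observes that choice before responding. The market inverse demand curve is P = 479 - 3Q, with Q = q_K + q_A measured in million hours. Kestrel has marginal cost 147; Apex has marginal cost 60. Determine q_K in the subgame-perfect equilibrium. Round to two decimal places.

40.83

The follower Apex best-responds to any q_K: π_A = (479 - 3Q)q_A - 60q_A.
∂π_A/∂q_A = 419 - 3q_K - 6q_A = 0 gives the reaction function q_A = (419 - 3q_K)/6.
Kestrel substitutes q_A(q_K) into its own profit: π_K = q_K(479 - 3q_K - (419 - 3q_K)/2) - 147q_K = (539/2 - (3/2)q_K)q_K - 147q_K.
Maximising: ∂π_K/∂q_K = 245/2 - 3q_K = 0, giving q_K = 245/6.
Then q_A = (419 - 3·(245/6))/6 = 593/12.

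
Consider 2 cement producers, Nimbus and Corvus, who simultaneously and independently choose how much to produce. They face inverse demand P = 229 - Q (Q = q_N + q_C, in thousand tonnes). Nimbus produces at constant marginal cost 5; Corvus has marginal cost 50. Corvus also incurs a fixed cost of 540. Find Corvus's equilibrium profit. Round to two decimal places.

Nimbus's profit: π_N = (229 - Q)q_N - (5q_N). Setting ∂π_N/∂q_N = 0: 224 - 2q_N - (q_C) = 0.
Corvus's profit: π_C = (229 - Q)q_C - (50q_C). Setting ∂π_C/∂q_C = 0: 179 - 2q_C - (q_N) = 0.
Rearranging gives the reaction functions q_N = (224 - q_C)/2 and q_C = (179 - q_N)/2.
Substituting one into the other gives q_N = 269/3 and q_C = 134/3.
Price P = 229 - 403/3 = 284/3.
Corvus's profit: (284/3 - 50)·(134/3) - 540 = 1455.1111.

1455.11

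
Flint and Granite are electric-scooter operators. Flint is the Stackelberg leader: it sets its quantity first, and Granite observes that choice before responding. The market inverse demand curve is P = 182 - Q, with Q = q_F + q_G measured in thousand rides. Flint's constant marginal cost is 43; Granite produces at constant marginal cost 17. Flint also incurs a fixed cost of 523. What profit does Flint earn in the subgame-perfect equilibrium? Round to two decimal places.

1073.13

The follower Granite best-responds to any q_F: π_G = (182 - Q)q_G - 17q_G.
Setting the follower's marginal profit to zero, 165 - q_F - 2q_G = 0, i.e. q_G = (165 - q_F)/2.
Flint substitutes q_G(q_F) into its own profit: π_F = q_F(182 - q_F - (165 - q_F)/2) - 43q_F = (199/2 - (1/2)q_F)q_F - 43q_F.
Leader FOC: 113/2 - q_F = 0, so q_F = 113/2.
Then q_G = (165 - 113/2)/2 = 217/4.
Price P = 182 - 443/4 = 285/4.
Flint's profit: (285/4 - 43)·(113/2) - 523 = 1073.1250.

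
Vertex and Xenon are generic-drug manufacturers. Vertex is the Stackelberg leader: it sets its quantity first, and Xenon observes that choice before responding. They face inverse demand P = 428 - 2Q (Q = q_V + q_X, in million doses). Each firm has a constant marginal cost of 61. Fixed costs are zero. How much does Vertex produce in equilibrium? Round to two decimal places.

The follower Xenon best-responds to any q_V: π_X = (428 - 2Q)q_X - 61q_X.
∂π_X/∂q_X = 367 - 2q_V - 4q_X = 0 gives the reaction function q_X = (367 - 2q_V)/4.
The leader anticipates this reaction. Substituting into P = 428 - 2Q gives P = 489/2 - q_V, so π_V = (489/2 - q_V)q_V - 61q_V.
The leader's first-order condition 367/2 - 2q_V = 0 yields q_V = 367/4.
Then q_X = (367 - 2·(367/4))/4 = 367/8.

91.75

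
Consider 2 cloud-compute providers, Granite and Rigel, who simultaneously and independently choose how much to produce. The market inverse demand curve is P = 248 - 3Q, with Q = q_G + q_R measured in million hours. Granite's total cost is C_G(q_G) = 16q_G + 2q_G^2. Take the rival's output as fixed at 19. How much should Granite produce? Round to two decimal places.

With the rival's output fixed at 19, Granite's profit is π_G = (248 - 3·19 - 3q_G)q_G - (16q_G + 2q_G²) = (191 - 3q_G)q_G - (16q_G + 2q_G²).
∂π_G/∂q_G = 175 - 10q_G = 0, so q_G = 35/2.

17.50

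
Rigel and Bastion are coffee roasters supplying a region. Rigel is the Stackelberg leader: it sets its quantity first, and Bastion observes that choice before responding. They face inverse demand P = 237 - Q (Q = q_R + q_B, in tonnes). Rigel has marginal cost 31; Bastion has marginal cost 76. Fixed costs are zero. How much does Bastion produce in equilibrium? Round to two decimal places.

Solve by backward induction. Given q_R, the follower Bastion maximises π_B = (237 - q_R - q_B)q_B - 76q_B.
Setting the follower's marginal profit to zero, 161 - q_R - 2q_B = 0, i.e. q_B = (161 - q_R)/2.
Rigel substitutes q_B(q_R) into its own profit: π_R = q_R(237 - q_R - (161 - q_R)/2) - 31q_R = (313/2 - (1/2)q_R)q_R - 31q_R.
Maximising: ∂π_R/∂q_R = 251/2 - q_R = 0, giving q_R = 251/2.
Then q_B = (161 - 251/2)/2 = 71/4.

17.75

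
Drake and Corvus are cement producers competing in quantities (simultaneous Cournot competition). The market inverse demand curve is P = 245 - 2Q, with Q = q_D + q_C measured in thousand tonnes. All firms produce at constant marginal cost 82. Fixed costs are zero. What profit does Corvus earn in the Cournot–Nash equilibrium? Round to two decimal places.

Each firm earns π_i = (245 - 2Q)q_i - 82q_i.
Setting ∂π_i/∂q_i = 0 with rivals' quantities fixed: 163 - 4q_i - 2q_j = 0.
With identical firms every q_j equals q_i, so q_j = q_i and 163 = 6q_i, giving q_i = 163/6.
Price P = 245 - 2·(163/3) = 409/3.
Corvus's profit: (409/3 - 82)·(163/6) = 1476.0556.

1476.06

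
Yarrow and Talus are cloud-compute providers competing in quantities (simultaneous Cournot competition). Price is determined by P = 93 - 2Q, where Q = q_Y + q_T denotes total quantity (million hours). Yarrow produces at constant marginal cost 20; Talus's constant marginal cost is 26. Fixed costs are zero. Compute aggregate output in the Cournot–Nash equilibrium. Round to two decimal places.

Yarrow's profit: π_Y = (93 - 2Q)q_Y - (20q_Y). Setting ∂π_Y/∂q_Y = 0: 73 - 4q_Y - 2(q_T) = 0.
Talus's profit: π_T = (93 - 2Q)q_T - (26q_T). Setting ∂π_T/∂q_T = 0: 67 - 4q_T - 2(q_Y) = 0.
Best responses: q_Y = (73 - 2q_T)/4, q_T = (67 - 2q_Y)/4.
Solving the pair: q_Y = 79/6, q_T = 61/6.
Total output Q = 79/6 + 61/6 = 70/3.

23.33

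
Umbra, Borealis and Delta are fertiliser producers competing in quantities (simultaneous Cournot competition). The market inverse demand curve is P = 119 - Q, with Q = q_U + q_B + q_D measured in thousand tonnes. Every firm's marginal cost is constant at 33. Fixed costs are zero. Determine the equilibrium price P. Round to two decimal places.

54.50

A representative firm's profit is π_i = q_i(119 - Q) - 33q_i.
First-order condition (treating rivals' output as given): 86 - 2q_i - Σ_{j≠i} q_j = 0.
With identical firms every q_j equals q_i, so Σ_{j≠i} q_j = 2q_i and 86 = 4q_i, giving q_i = 43/2.
Total output Q = 129/2, so price P = 119 - 129/2 = 109/2.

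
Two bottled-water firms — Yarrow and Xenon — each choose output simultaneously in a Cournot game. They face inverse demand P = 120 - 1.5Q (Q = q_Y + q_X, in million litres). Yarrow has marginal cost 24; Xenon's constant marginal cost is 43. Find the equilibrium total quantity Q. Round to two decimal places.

Yarrow's profit: π_Y = (120 - 1.5Q)q_Y - (24q_Y). Setting ∂π_Y/∂q_Y = 0: 96 - 3q_Y - (3/2)(q_X) = 0.
Xenon's profit: π_X = (120 - 1.5Q)q_X - (43q_X). Setting ∂π_X/∂q_X = 0: 77 - 3q_X - (3/2)(q_Y) = 0.
Rearranging gives the reaction functions q_Y = (96 - (3/2)q_X)/3 and q_X = (77 - (3/2)q_Y)/3.
Solving the pair: q_Y = 230/9, q_X = 116/9.
Total output Q = 230/9 + 116/9 = 346/9.

38.44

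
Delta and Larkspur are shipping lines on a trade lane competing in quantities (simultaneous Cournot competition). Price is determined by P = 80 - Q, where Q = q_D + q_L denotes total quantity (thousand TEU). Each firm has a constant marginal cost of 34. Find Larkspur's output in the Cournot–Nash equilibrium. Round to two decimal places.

A representative firm's profit is π_i = q_i(80 - Q) - 34q_i.
First-order condition (treating rivals' output as given): 46 - 2q_i - q_j = 0.
By symmetry each firm produces the same amount; substituting q_j = q_i yields q_i = 46/3.

15.33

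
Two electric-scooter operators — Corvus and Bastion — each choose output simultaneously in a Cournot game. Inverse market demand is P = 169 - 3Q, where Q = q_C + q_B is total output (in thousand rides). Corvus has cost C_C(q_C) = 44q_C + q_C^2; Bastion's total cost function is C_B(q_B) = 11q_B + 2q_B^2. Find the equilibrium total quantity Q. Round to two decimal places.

Corvus's profit: π_C = (169 - 3Q)q_C - (44q_C + q_C²). Setting ∂π_C/∂q_C = 0: 125 - 8q_C - 3(q_B) = 0.
Bastion's first-order condition: 158 - 10q_B - 3(q_C) = 0.
So q_C = (125 - 3q_B)/8 and q_B = (158 - 3q_C)/10.
Solving the pair: q_C = 776/71, q_B = 889/71.
Total output Q = 776/71 + 889/71 = 1665/71.

23.45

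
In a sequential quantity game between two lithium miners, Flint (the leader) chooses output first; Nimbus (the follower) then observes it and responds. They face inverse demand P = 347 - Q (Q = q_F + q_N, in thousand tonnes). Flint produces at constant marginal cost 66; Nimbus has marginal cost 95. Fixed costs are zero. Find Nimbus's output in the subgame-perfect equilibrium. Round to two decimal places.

Solve by backward induction. Given q_F, the follower Nimbus maximises π_N = (347 - q_F - q_N)q_N - 95q_N.
Setting the follower's marginal profit to zero, 252 - q_F - 2q_N = 0, i.e. q_N = (252 - q_F)/2.
Flint substitutes q_N(q_F) into its own profit: π_F = q_F(347 - q_F - (252 - q_F)/2) - 66q_F = (221 - (1/2)q_F)q_F - 66q_F.
The leader's first-order condition 155 - q_F = 0 yields q_F = 155.
Then q_N = (252 - 155)/2 = 97/2.

48.50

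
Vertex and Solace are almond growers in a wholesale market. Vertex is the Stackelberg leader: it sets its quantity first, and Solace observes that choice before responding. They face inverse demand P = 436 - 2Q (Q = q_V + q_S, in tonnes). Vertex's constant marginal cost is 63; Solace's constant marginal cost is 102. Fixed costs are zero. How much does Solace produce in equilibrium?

The follower Solace best-responds to any q_V: π_S = (436 - 2Q)q_S - 102q_S.
∂π_S/∂q_S = 334 - 2q_V - 4q_S = 0 gives the reaction function q_S = (334 - 2q_V)/4.
Vertex substitutes q_S(q_V) into its own profit: π_V = q_V(436 - 2q_V - (334 - 2q_V)/2) - 63q_V = (269 - q_V)q_V - 63q_V.
Maximising: ∂π_V/∂q_V = 206 - 2q_V = 0, giving q_V = 103.
Then q_S = (334 - 2·103)/4 = 32.

32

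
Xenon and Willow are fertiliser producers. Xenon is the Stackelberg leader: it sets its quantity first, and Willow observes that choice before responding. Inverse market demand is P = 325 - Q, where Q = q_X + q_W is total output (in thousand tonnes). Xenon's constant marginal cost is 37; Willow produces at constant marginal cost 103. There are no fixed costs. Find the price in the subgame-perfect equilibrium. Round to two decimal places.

Solve by backward induction. Given q_X, the follower Willow maximises π_W = (325 - q_X - q_W)q_W - 103q_W.
Setting the follower's marginal profit to zero, 222 - q_X - 2q_W = 0, i.e. q_W = (222 - q_X)/2.
The leader anticipates this reaction. Substituting into P = 325 - Q gives P = 214 - (1/2)q_X, so π_X = (214 - (1/2)q_X)q_X - 37q_X.
Maximising: ∂π_X/∂q_X = 177 - q_X = 0, giving q_X = 177.
Then q_W = (222 - 177)/2 = 45/2.
Total output Q = 399/2, so price P = 325 - 399/2 = 251/2.

125.50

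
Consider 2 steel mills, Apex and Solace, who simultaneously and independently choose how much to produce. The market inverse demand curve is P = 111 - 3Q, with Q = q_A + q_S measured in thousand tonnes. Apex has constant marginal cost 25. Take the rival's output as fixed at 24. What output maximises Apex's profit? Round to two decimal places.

2.33

With the rival's output fixed at 24, Apex's profit is π_A = (111 - 3·24 - 3q_A)q_A - (25q_A) = (39 - 3q_A)q_A - (25q_A).
∂π_A/∂q_A = 14 - 6q_A = 0, so q_A = 7/3.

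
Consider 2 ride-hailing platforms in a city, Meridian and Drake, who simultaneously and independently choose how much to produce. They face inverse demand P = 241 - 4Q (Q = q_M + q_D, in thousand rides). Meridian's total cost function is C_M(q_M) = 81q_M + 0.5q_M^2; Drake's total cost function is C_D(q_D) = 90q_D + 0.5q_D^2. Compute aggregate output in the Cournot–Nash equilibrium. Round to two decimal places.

Meridian's profit: π_M = (241 - 4Q)q_M - (81q_M + (1/2)q_M²). Setting ∂π_M/∂q_M = 0: 160 - 9q_M - 4(q_D) = 0.
Drake's first-order condition: 151 - 9q_D - 4(q_M) = 0.
Best responses: q_M = (160 - 4q_D)/9, q_D = (151 - 4q_M)/9.
Substituting one into the other gives q_M = 836/65 and q_D = 719/65.
Total output Q = 836/65 + 719/65 = 311/13.

23.92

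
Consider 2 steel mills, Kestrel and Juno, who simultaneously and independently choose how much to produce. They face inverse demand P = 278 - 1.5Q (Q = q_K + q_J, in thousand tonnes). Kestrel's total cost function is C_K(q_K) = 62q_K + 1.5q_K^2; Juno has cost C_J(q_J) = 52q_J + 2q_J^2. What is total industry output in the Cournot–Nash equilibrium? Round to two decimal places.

Kestrel's profit: π_K = (278 - 1.5Q)q_K - (62q_K + (3/2)q_K²). Setting ∂π_K/∂q_K = 0: 216 - 6q_K - (3/2)(q_J) = 0.
Juno's first-order condition: 226 - 7q_J - (3/2)(q_K) = 0.
Best responses: q_K = (216 - (3/2)q_J)/6, q_J = (226 - (3/2)q_K)/7.
Solving the pair: q_K = 1564/53, q_J = 1376/53.
Total output Q = 1564/53 + 1376/53 = 55.4717.

55.47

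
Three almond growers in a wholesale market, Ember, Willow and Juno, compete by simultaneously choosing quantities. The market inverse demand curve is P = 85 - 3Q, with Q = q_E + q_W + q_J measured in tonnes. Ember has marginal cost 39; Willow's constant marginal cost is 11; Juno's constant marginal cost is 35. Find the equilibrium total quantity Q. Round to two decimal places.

Ember's profit: π_E = (85 - 3Q)q_E - (39q_E). Setting ∂π_E/∂q_E = 0: 46 - 6q_E - 3(q_W + q_J) = 0.
Willow's first-order condition: 74 - 6q_W - 3(q_E + q_J) = 0.
Juno's first-order condition: 50 - 6q_J - 3(q_E + q_W) = 0.
Adding the 3 conditions: 170 − 6Q − 6Q = 0, i.e. Q = 85/6.
Back-substituting: q_E = (46 − 85/2)/3 = 7/6, q_W = (74 − 85/2)/3 = 21/2, q_J = (50 − 85/2)/3 = 5/2.
Total output Q = 7/6 + 21/2 + 5/2 = 85/6.

14.17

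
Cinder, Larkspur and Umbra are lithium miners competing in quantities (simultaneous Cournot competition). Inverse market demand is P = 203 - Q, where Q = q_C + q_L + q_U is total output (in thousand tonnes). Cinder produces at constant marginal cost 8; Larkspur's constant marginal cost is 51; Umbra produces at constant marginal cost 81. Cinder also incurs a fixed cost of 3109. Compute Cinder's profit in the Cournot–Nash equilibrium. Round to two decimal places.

Cinder's profit: π_C = (203 - Q)q_C - (8q_C). Setting ∂π_C/∂q_C = 0: 195 - 2q_C - (q_L + q_U) = 0.
Larkspur's profit: π_L = (203 - Q)q_L - (51q_L). Setting ∂π_L/∂q_L = 0: 152 - 2q_L - (q_C + q_U) = 0.
Umbra's first-order condition: 122 - 2q_U - (q_C + q_L) = 0.
Adding the 3 first-order conditions: 469 − 4Q = 0, so Q = 469/4.
Back-substituting: q_C = (195 − 469/4) = 311/4, q_L = (152 − 469/4) = 139/4, q_U = (122 − 469/4) = 19/4.
Price P = 203 - 469/4 = 343/4.
Cinder's profit: (343/4 - 8)·(311/4) - 3109 = 2936.0625.

2936.06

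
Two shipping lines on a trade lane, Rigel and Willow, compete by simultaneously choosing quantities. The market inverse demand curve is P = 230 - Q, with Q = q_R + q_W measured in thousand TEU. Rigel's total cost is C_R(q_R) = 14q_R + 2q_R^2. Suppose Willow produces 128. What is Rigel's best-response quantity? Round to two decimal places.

With the rival's output fixed at 128, Rigel's profit is π_R = (230 - 128 - q_R)q_R - (14q_R + 2q_R²) = (102 - q_R)q_R - (14q_R + 2q_R²).
∂π_R/∂q_R = 88 - 6q_R = 0, so q_R = 44/3.

14.67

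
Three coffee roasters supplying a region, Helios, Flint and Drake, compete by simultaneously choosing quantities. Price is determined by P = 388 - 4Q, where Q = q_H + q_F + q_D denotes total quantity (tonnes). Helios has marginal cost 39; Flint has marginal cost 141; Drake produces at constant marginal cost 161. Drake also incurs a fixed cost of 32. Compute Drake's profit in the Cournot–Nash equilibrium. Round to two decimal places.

80.89

Helios's profit: π_H = (388 - 4Q)q_H - (39q_H). Setting ∂π_H/∂q_H = 0: 349 - 8q_H - 4(q_F + q_D) = 0.
Flint's profit: π_F = (388 - 4Q)q_F - (141q_F). Setting ∂π_F/∂q_F = 0: 247 - 8q_F - 4(q_H + q_D) = 0.
Drake's first-order condition: 227 - 8q_D - 4(q_H + q_F) = 0.
Adding the 3 conditions: 823 − 8Q − 8Q = 0, i.e. Q = 823/16.
Back-substituting: q_H = (349 − 823/4)/4 = 573/16, q_F = (247 − 823/4)/4 = 165/16, q_D = (227 − 823/4)/4 = 85/16.
Price P = 388 - 4·(823/16) = 729/4.
Drake's profit: (729/4 - 161)·(85/16) - 32 = 80.8906.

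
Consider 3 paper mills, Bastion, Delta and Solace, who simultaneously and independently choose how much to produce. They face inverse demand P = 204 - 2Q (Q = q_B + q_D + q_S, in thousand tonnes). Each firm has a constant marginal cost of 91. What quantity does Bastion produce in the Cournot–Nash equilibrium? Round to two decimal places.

Each firm earns π_i = (204 - 2Q)q_i - 91q_i.
First-order condition (treating rivals' output as given): 113 - 4q_i - 2·Σ_{j≠i} q_j = 0.
With identical firms every q_j equals q_i, so Σ_{j≠i} q_j = 2q_i and 113 = 8q_i, giving q_i = 113/8.

14.13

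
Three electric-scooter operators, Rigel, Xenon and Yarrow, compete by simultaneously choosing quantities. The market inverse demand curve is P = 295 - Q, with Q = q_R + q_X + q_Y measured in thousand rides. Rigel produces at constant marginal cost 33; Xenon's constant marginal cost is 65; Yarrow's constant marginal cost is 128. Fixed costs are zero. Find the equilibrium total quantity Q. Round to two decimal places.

164.75

Rigel's profit: π_R = (295 - Q)q_R - (33q_R). Setting ∂π_R/∂q_R = 0: 262 - 2q_R - (q_X + q_Y) = 0.
Xenon's first-order condition: 230 - 2q_X - (q_R + q_Y) = 0.
Yarrow's profit: π_Y = (295 - Q)q_Y - (128q_Y). Setting ∂π_Y/∂q_Y = 0: 167 - 2q_Y - (q_R + q_X) = 0.
Summing all 3 equations gives 659 − 4Q = 0, hence Q = 659/4.
Back-substituting: q_R = (262 − 659/4) = 389/4, q_X = (230 − 659/4) = 261/4, q_Y = (167 − 659/4) = 9/4.
Total output Q = 389/4 + 261/4 + 9/4 = 659/4.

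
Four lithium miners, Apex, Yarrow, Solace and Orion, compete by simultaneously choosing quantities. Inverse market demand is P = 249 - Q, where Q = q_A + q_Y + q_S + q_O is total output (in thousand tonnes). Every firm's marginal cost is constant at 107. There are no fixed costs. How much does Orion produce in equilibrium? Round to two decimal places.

Each firm earns π_i = (249 - Q)q_i - 107q_i.
First-order condition (treating rivals' output as given): 142 - 2q_i - Σ_{j≠i} q_j = 0.
By symmetry each firm produces the same amount; substituting Σ_{j≠i} q_j = 3q_i yields q_i = 142/5.

28.40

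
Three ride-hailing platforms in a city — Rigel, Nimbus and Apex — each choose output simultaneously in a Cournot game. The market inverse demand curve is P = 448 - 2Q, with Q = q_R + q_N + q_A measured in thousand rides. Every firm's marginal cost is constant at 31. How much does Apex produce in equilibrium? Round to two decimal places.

A representative firm's profit is π_i = q_i(448 - 2Q) - 31q_i.
First-order condition (treating rivals' output as given): 417 - 4q_i - 2·Σ_{j≠i} q_j = 0.
With identical firms every q_j equals q_i, so Σ_{j≠i} q_j = 2q_i and 417 = 8q_i, giving q_i = 417/8.

52.13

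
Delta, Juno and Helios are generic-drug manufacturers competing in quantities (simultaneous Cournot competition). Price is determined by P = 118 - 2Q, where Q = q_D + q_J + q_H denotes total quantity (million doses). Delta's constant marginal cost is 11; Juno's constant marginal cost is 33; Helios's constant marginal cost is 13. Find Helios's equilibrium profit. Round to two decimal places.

Delta's profit: π_D = (118 - 2Q)q_D - (11q_D). Setting ∂π_D/∂q_D = 0: 107 - 4q_D - 2(q_J + q_H) = 0.
Juno's first-order condition: 85 - 4q_J - 2(q_D + q_H) = 0.
Helios's first-order condition: 105 - 4q_H - 2(q_D + q_J) = 0.
Adding the 3 conditions: 297 − 4Q − 4Q = 0, i.e. Q = 297/8.
Back-substituting: q_D = (107 − 297/4)/2 = 131/8, q_J = (85 − 297/4)/2 = 43/8, q_H = (105 − 297/4)/2 = 123/8.
Price P = 118 - 2·(297/8) = 175/4.
Helios's profit: (175/4 - 13)·(123/8) = 472.7813.

472.78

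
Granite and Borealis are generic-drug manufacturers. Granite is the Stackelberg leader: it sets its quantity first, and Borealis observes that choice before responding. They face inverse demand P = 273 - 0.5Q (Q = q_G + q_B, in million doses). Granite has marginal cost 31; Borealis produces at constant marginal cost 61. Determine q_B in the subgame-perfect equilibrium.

76

The follower Borealis best-responds to any q_G: π_B = (273 - 0.5Q)q_B - 61q_B.
∂π_B/∂q_B = 212 - (1/2)q_G - q_B = 0 gives the reaction function q_B = (212 - (1/2)q_G).
Granite substitutes q_B(q_G) into its own profit: π_G = q_G(273 - (1/2)q_G - (212 - (1/2)q_G)/2) - 31q_G = (167 - (1/4)q_G)q_G - 31q_G.
Leader FOC: 136 - (1/2)q_G = 0, so q_G = 272.
Then q_B = (212 - (1/2)·272) = 76.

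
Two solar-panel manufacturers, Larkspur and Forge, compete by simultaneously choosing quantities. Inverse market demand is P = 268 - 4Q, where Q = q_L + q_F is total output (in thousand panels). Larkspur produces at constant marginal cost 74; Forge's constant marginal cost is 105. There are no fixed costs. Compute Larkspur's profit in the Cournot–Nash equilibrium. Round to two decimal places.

1406.25

Larkspur's profit: π_L = (268 - 4Q)q_L - (74q_L). Setting ∂π_L/∂q_L = 0: 194 - 8q_L - 4(q_F) = 0.
Forge's profit: π_F = (268 - 4Q)q_F - (105q_F). Setting ∂π_F/∂q_F = 0: 163 - 8q_F - 4(q_L) = 0.
So q_L = (194 - 4q_F)/8 and q_F = (163 - 4q_L)/8.
Solving the pair: q_L = 75/4, q_F = 11.
Price P = 268 - 4·(119/4) = 149.
Larkspur's profit: (149 - 74)·(75/4) = 1406.2500.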